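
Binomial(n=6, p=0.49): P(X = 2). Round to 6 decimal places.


P = C(n,k) * p^k * (1-p)^(n-k)
C(6,2) = 15
p^k = 0.49^2 = 0.2401
(1-p)^(n-k) = 0.51^4 = 0.06765201
P = 15 * 0.2401 * 0.06765201 ≈ 0.243649

0.243649


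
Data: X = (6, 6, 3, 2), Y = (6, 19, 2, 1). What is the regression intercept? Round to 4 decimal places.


a = ybar - b*xbar, where b = sum((xi-xbar)(yi-ybar)) / sum((xi-xbar)^2)
n = 4, xbar = 17/4 = 4.25, ybar = 28/4 = 7
Sxy = sum((xi-xbar)(yi-ybar)) = 39
Sxx = sum((xi-xbar)^2) = 12.75
b = Sxy / Sxx = 52/17 ≈ 3.058824
a = 7 - 3.058824 * 4.25 = -6

-6.0000


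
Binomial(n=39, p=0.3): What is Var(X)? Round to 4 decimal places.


Var = n*p*(1-p) = 39 * 0.3 * 0.7 = 8.19

8.1900


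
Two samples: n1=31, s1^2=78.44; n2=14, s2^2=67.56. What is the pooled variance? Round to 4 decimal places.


sp^2 = ((n1-1)*s1^2 + (n2-1)*s2^2)/(n1+n2-2)
(n1-1)*s1^2 = 30 * 78.44 = 2353.2
(n2-1)*s2^2 = 13 * 67.56 = 878.28
numerator = 2353.2 + 878.28 = 3231.48
n1+n2-2 = 43
sp^2 = 3231.48 / 43 = 80787/1075 ≈ 75.150698

75.1507


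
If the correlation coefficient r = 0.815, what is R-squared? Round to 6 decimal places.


R^2 = r^2 = (0.815)^2 = 0.664225

0.664225


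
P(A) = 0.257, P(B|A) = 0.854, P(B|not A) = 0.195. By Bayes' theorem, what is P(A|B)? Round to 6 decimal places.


P(A|B) = P(B|A)*P(A) / P(B), P(B) = P(B|A)*P(A) + P(B|not A)*P(not A)
P(B|A)*P(A) = 0.854 * 0.257 = 0.219478
P(B|not A)*P(not A) = 0.195 * 0.743 = 0.144885
P(B) = 0.219478 + 0.144885 = 0.364363
P(A|B) = 0.219478 / 0.364363 ≈ 0.60236083

0.602361


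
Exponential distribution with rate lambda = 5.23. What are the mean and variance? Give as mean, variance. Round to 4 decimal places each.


mean = 1/lam, var = 1/lam^2
mean = 1 / 5.23 = 100/523 ≈ 0.191205
lam^2 = 5.23^2 = 27.3529
var = 1 / 27.3529 ≈ 0.036559

0.1912, 0.0366


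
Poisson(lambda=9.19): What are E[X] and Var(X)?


E[X] = Var(X) = lambda = 9.19

9.19, 9.19


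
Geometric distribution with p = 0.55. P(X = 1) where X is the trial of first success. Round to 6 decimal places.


P = (1-p)^(k-1) * p
(1-p)^(k-1) = 0.45^0 = 1
P = 1 * 0.55 = 0.55

0.550000


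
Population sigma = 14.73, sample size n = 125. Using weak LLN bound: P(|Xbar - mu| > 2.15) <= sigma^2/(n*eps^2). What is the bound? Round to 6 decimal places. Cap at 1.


bound = min(1, sigma^2/(n*eps^2))
sigma^2 = 14.73^2 = 216.9729
n*eps^2 = 125 * 2.15^2 = 125 * 4.6225 = 577.8125
sigma^2/(n*eps^2) = 216.9729 / 577.8125 ≈ 0.37550745

0.375507


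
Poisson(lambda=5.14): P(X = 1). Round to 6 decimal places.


P = e^(-lam) * lam^k / k!
e^(-5.14) ≈ 0.005857690
lam^k = 5.14^1 = 5.14
k! = 1! = 1
P = 0.005857690 * 5.14 / 1 ≈ 0.030109

0.030109


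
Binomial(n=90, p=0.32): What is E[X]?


E[X] = n*p = 90 * 0.32 = 28.8

28.8


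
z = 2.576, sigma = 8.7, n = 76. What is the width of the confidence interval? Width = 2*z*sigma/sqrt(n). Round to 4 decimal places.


width = 2*z*sigma/sqrt(n)
2*z*sigma = 2 * 2.576 * 8.7 = 44.8224
sqrt(76) ≈ 8.717798
width = 44.8224 / 8.717798 ≈ 5.141482

5.1415


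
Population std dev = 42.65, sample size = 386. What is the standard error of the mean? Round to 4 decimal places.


SE = sigma / sqrt(n)
sqrt(386) ≈ 19.646883
SE = 42.65 / 19.646883 ≈ 2.170828

2.1708


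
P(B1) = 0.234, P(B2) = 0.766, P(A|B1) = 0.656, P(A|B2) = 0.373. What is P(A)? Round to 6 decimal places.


P(A) = P(A|B1)*P(B1) + P(A|B2)*P(B2)
P(A|B1)*P(B1) = 0.656 * 0.234 = 0.153504
P(A|B2)*P(B2) = 0.373 * 0.766 = 0.285718
P(A) = 0.153504 + 0.285718 = 0.439222

0.439222


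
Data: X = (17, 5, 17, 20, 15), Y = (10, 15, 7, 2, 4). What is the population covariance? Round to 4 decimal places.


Cov = (1/n)*sum((xi-xbar)(yi-ybar))
n = 5, xbar = 74/5 = 14.8, ybar = 38/5 = 7.6
sum((xi-xbar)(yi-ybar)) = -98.4
Cov = -98.4 / 5 = -19.68

-19.6800


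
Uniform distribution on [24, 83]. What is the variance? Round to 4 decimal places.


Var = (b-a)^2 / 12
(b-a)^2 = (83 - 24)^2 = 3481
Var = 3481/12 ≈ 290.083333

290.0833


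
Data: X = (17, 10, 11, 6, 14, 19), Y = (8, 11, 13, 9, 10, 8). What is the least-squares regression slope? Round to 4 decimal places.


b = sum((xi-xbar)(yi-ybar)) / sum((xi-xbar)^2)
n = 6, xbar = 77/6 ≈ 12.833333, ybar = 59/6 ≈ 9.833333
Sxy = sum((xi-xbar)(yi-ybar)) = -133/6 ≈ -22.166667
Sxx = sum((xi-xbar)^2) = 689/6 ≈ 114.833333
b = Sxy / Sxx = -133/689 ≈ -0.193033

-0.1930


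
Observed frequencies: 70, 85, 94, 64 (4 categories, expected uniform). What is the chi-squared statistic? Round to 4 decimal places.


chi2 = sum((O-E)^2/E), E = total/4
total = 313, E = 313/4 = 78.25
(70 - 78.25)^2 / 78.25 = 68.0625 / 78.25 = 1089/1252 ≈ 0.869808
(85 - 78.25)^2 / 78.25 = 45.5625 / 78.25 = 729/1252 ≈ 0.582268
(94 - 78.25)^2 / 78.25 = 248.0625 / 78.25 = 3969/1252 ≈ 3.170128
(64 - 78.25)^2 / 78.25 = 203.0625 / 78.25 = 3249/1252 ≈ 2.595048
chi2 = 2259/313 ≈ 7.217252

7.2173


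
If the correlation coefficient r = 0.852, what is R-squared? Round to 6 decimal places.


R^2 = r^2 = (0.852)^2 = 0.725904

0.725904


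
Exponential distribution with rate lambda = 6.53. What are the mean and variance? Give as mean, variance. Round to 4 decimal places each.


mean = 1/lam, var = 1/lam^2
mean = 1 / 6.53 = 100/653 ≈ 0.153139
lam^2 = 6.53^2 = 42.6409
var = 1 / 42.6409 ≈ 0.023452

0.1531, 0.0235


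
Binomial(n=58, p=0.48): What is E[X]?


E[X] = n*p = 58 * 0.48 = 27.84

27.84


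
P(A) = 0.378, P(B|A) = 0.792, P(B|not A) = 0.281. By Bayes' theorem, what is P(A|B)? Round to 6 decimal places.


P(A|B) = P(B|A)*P(A) / P(B), P(B) = P(B|A)*P(A) + P(B|not A)*P(not A)
P(B|A)*P(A) = 0.792 * 0.378 = 0.299376
P(B|not A)*P(not A) = 0.281 * 0.622 = 0.174782
P(B) = 0.299376 + 0.174782 = 0.474158
P(A|B) = 0.299376 / 0.474158 ≈ 0.63138448

0.631384


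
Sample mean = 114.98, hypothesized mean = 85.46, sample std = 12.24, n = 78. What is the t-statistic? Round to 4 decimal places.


t = (xbar - mu0) / (s/sqrt(n))
xbar - mu0 = 114.98 - 85.46 = 29.52
sqrt(78) ≈ 8.83176087
s/sqrt(n) = 12.24 / 8.83176087 ≈ 1.38590709
t = 29.52 / 1.38590709 ≈ 21.300129

21.3001


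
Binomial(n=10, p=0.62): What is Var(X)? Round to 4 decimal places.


Var = n*p*(1-p) = 10 * 0.62 * 0.38 = 2.356

2.3560


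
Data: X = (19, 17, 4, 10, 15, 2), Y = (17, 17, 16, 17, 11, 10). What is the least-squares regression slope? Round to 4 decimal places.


b = sum((xi-xbar)(yi-ybar)) / sum((xi-xbar)^2)
n = 6, xbar = 67/6 ≈ 11.166667, ybar = 88/6 = 44/3 ≈ 14.666667
Sxy = sum((xi-xbar)(yi-ybar)) = 145/3 ≈ 48.333333
Sxx = sum((xi-xbar)^2) = 1481/6 ≈ 246.833333
b = Sxy / Sxx = 290/1481 ≈ 0.195814

0.1958


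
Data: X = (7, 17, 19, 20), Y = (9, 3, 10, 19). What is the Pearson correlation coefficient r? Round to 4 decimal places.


r = sum((xi-xbar)(yi-ybar)) / sqrt(sum((xi-xbar)^2) * sum((yi-ybar)^2))
n = 4, xbar = 63/4 = 15.75, ybar = 41/4 = 10.25
Sxy = sum((xi-xbar)(yi-ybar)) = 38.25
Sxx = sum((xi-xbar)^2) = 106.75
Syy = sum((yi-ybar)^2) = 130.75
sqrt(Sxx*Syy) ≈ 118.142128
r = Sxy / sqrt(Sxx*Syy) = 38.25 / 118.142128 ≈ 0.323763

0.3238


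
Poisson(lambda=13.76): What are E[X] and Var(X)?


E[X] = Var(X) = lambda = 13.76

13.76, 13.76


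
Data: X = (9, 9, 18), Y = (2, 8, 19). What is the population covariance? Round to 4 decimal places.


Cov = (1/n)*sum((xi-xbar)(yi-ybar))
n = 3, xbar = 36/3 = 12, ybar = 29/3 ≈ 9.666667
sum((xi-xbar)(yi-ybar)) = 84
Cov = 84 / 3 = 28

28.0000


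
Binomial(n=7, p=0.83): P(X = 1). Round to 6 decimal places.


P = C(n,k) * p^k * (1-p)^(n-k)
C(7,1) = 7
p^k = 0.83^1 = 0.83
(1-p)^(n-k) = 0.17^6 ≈ 0.00002413757
P = 7 * 0.83 * 0.00002413757 ≈ 0.000140

0.000140


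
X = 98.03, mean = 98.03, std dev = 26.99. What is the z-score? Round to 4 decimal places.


z = (X - mu) / sigma
X - mu = 98.03 - 98.03 = 0
z = 0 / 26.99 = 0

0.0000


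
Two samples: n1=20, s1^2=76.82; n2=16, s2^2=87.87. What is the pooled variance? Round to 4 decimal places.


sp^2 = ((n1-1)*s1^2 + (n2-1)*s2^2)/(n1+n2-2)
(n1-1)*s1^2 = 19 * 76.82 = 1459.58
(n2-1)*s2^2 = 15 * 87.87 = 1318.05
numerator = 1459.58 + 1318.05 = 2777.63
n1+n2-2 = 34
sp^2 = 2777.63 / 34 = 81.695

81.6950


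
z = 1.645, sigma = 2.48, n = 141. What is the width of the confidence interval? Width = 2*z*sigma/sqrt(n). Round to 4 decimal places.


width = 2*z*sigma/sqrt(n)
2*z*sigma = 2 * 1.645 * 2.48 = 8.1592
sqrt(141) ≈ 11.874342
width = 8.1592 / 11.874342 ≈ 0.687129

0.6871


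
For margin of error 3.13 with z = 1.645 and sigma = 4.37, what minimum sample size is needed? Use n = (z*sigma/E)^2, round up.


z*sigma/E = 1.645 * 4.37 / 3.13 ≈ 2.296693
(z*sigma/E)^2 ≈ 5.274800
round up: n = 6

6


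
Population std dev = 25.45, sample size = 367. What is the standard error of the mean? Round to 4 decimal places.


SE = sigma / sqrt(n)
sqrt(367) ≈ 19.157244
SE = 25.45 / 19.157244 ≈ 1.328479

1.3285


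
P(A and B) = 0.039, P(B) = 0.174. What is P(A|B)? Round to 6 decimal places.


P(A|B) = P(A and B) / P(B) = 0.039 / 0.174 = 13/58 ≈ 0.22413793

0.224138


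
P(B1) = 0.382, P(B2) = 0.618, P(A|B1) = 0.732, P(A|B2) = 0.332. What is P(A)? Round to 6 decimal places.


P(A) = P(A|B1)*P(B1) + P(A|B2)*P(B2)
P(A|B1)*P(B1) = 0.732 * 0.382 = 0.279624
P(A|B2)*P(B2) = 0.332 * 0.618 = 0.205176
P(A) = 0.279624 + 0.205176 = 0.4848

0.484800


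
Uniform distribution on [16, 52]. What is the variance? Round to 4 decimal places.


Var = (b-a)^2 / 12
(b-a)^2 = (52 - 16)^2 = 1296
Var = 1296/12 = 108

108.0000


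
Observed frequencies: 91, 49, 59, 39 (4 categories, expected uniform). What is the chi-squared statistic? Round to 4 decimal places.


chi2 = sum((O-E)^2/E), E = total/4
total = 238, E = 238/4 = 59.5
(91 - 59.5)^2 / 59.5 = 992.25 / 59.5 = 567/34 ≈ 16.676471
(49 - 59.5)^2 / 59.5 = 110.25 / 59.5 = 63/34 ≈ 1.852941
(59 - 59.5)^2 / 59.5 = 0.25 / 59.5 = 1/238 ≈ 0.004202
(39 - 59.5)^2 / 59.5 = 420.25 / 59.5 = 1681/238 ≈ 7.063025
chi2 = 3046/119 ≈ 25.596639

25.5966


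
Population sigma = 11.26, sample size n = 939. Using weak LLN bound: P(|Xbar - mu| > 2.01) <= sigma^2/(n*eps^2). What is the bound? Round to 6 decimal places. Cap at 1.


bound = min(1, sigma^2/(n*eps^2))
sigma^2 = 11.26^2 = 126.7876
n*eps^2 = 939 * 2.01^2 = 939 * 4.0401 = 3793.6539
sigma^2/(n*eps^2) = 126.7876 / 3793.6539 ≈ 0.03342097

0.033421


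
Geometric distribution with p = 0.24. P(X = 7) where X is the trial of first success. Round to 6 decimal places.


P = (1-p)^(k-1) * p
(1-p)^(k-1) = 0.76^6 ≈ 0.1926999
P = 0.1926999 * 0.24 ≈ 0.04624798

0.046248


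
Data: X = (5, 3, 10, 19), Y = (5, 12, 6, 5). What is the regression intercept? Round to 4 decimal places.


a = ybar - b*xbar, where b = sum((xi-xbar)(yi-ybar)) / sum((xi-xbar)^2)
n = 4, xbar = 37/4 = 9.25, ybar = 28/4 = 7
Sxy = sum((xi-xbar)(yi-ybar)) = -43
Sxx = sum((xi-xbar)^2) = 152.75
b = Sxy / Sxx = -172/611 ≈ -0.281506
a = 7 - (-0.281506) * 9.25 = 5868/611 ≈ 9.603928

9.6039


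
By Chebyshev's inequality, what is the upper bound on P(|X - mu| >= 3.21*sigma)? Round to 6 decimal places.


P <= 1/k^2
k^2 = 3.21^2 = 10.3041
1/k^2 = 1 / 10.3041 ≈ 0.09704875

0.097049


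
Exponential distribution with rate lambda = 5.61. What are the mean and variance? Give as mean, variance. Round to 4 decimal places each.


mean = 1/lam, var = 1/lam^2
mean = 1 / 5.61 = 100/561 ≈ 0.178253
lam^2 = 5.61^2 = 31.4721
var = 1 / 31.4721 ≈ 0.031774

0.1783, 0.0318


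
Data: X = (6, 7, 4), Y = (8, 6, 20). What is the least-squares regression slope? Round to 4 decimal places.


b = sum((xi-xbar)(yi-ybar)) / sum((xi-xbar)^2)
n = 3, xbar = 17/3 ≈ 5.666667, ybar = 34/3 ≈ 11.333333
Sxy = sum((xi-xbar)(yi-ybar)) = -68/3 ≈ -22.666667
Sxx = sum((xi-xbar)^2) = 14/3 ≈ 4.666667
b = Sxy / Sxx = -34/7 ≈ -4.857143

-4.8571


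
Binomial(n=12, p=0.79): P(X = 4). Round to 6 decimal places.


P = C(n,k) * p^k * (1-p)^(n-k)
C(12,4) = 495
p^k = 0.79^4 ≈ 0.3895008
(1-p)^(n-k) = 0.21^8 ≈ 0.000003782286
P = 495 * 0.3895008 * 0.000003782286 ≈ 0.000729

0.000729


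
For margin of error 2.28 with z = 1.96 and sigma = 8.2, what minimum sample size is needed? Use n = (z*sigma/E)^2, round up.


z*sigma/E = 1.96 * 8.2 / 2.28 = 2009/285 ≈ 7.049123
(z*sigma/E)^2 ≈ 49.690132
round up: n = 50

50


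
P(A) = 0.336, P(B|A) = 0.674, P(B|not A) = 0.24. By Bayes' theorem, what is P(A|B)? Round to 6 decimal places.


P(A|B) = P(B|A)*P(A) / P(B), P(B) = P(B|A)*P(A) + P(B|not A)*P(not A)
P(B|A)*P(A) = 0.674 * 0.336 = 0.226464
P(B|not A)*P(not A) = 0.24 * 0.664 = 0.15936
P(B) = 0.226464 + 0.15936 = 0.385824
P(A|B) = 0.226464 / 0.385824 = 2359/4019 ≈ 0.58696193

0.586962


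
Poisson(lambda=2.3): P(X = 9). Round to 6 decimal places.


P = e^(-lam) * lam^k / k!
e^(-2.3) ≈ 0.1002588
lam^k = 2.3^9 ≈ 1801.152661
k! = 9! = 362880
P = 0.1002588 * 1801.152661 / 362880 ≈ 0.000498

0.000498


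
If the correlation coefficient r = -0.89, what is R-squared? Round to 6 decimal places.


R^2 = r^2 = (-0.89)^2 = 0.7921

0.792100


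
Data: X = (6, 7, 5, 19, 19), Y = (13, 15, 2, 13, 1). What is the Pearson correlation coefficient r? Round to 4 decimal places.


r = sum((xi-xbar)(yi-ybar)) / sqrt(sum((xi-xbar)^2) * sum((yi-ybar)^2))
n = 5, xbar = 56/5 = 11.2, ybar = 44/5 = 8.8
Sxy = sum((xi-xbar)(yi-ybar)) = -33.8
Sxx = sum((xi-xbar)^2) = 204.8
Syy = sum((yi-ybar)^2) = 180.8
sqrt(Sxx*Syy) ≈ 192.426194
r = Sxy / sqrt(Sxx*Syy) = -33.8 / 192.426194 ≈ -0.175652

-0.1757


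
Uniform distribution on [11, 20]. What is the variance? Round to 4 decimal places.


Var = (b-a)^2 / 12
(b-a)^2 = (20 - 11)^2 = 81
Var = 81/12 = 6.75

6.7500


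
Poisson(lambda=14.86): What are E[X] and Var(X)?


E[X] = Var(X) = lambda = 14.86

14.86, 14.86


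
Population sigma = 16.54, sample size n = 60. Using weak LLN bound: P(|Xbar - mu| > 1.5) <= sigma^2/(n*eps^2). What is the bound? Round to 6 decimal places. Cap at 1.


bound = min(1, sigma^2/(n*eps^2))
sigma^2 = 16.54^2 = 273.5716
n*eps^2 = 60 * 1.5^2 = 60 * 2.25 = 135
sigma^2/(n*eps^2) = 273.5716 / 135 ≈ 2.02645630
this exceeds 1, so the bound is capped at 1

1.000000


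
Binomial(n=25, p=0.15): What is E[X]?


E[X] = n*p = 25 * 0.15 = 3.75

3.75


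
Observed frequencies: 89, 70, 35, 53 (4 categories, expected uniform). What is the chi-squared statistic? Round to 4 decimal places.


chi2 = sum((O-E)^2/E), E = total/4
total = 247, E = 247/4 = 61.75
(89 - 61.75)^2 / 61.75 = 742.5625 / 61.75 = 11881/988 ≈ 12.025304
(70 - 61.75)^2 / 61.75 = 68.0625 / 61.75 = 1089/988 ≈ 1.102227
(35 - 61.75)^2 / 61.75 = 715.5625 / 61.75 = 11449/988 ≈ 11.588057
(53 - 61.75)^2 / 61.75 = 76.5625 / 61.75 = 1225/988 ≈ 1.239879
chi2 = 6411/247 ≈ 25.955466

25.9555


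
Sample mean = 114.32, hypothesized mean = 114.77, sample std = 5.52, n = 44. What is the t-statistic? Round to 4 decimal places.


t = (xbar - mu0) / (s/sqrt(n))
xbar - mu0 = 114.32 - 114.77 = -0.45
sqrt(44) ≈ 6.63324958
s/sqrt(n) = 5.52 / 6.63324958 ≈ 0.83217131
t = -0.45 / 0.83217131 ≈ -0.540754

-0.5408


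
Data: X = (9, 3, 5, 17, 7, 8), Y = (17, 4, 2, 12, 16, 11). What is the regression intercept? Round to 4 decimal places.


a = ybar - b*xbar, where b = sum((xi-xbar)(yi-ybar)) / sum((xi-xbar)^2)
n = 6, xbar = 49/6 ≈ 8.166667, ybar = 62/6 = 31/3 ≈ 10.333333
Sxy = sum((xi-xbar)(yi-ybar)) = 218/3 ≈ 72.666667
Sxx = sum((xi-xbar)^2) = 701/6 ≈ 116.833333
b = Sxy / Sxx = 436/701 ≈ 0.621969
a = 10.333333 - 0.621969 * 8.166667 = 3683/701 ≈ 5.253923

5.2539


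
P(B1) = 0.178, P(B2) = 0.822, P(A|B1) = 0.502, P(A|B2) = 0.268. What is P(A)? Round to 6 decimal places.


P(A) = P(A|B1)*P(B1) + P(A|B2)*P(B2)
P(A|B1)*P(B1) = 0.502 * 0.178 = 0.089356
P(A|B2)*P(B2) = 0.268 * 0.822 = 0.220296
P(A) = 0.089356 + 0.220296 = 0.309652

0.309652


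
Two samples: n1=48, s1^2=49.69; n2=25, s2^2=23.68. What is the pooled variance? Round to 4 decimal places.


sp^2 = ((n1-1)*s1^2 + (n2-1)*s2^2)/(n1+n2-2)
(n1-1)*s1^2 = 47 * 49.69 = 2335.43
(n2-1)*s2^2 = 24 * 23.68 = 568.32
numerator = 2335.43 + 568.32 = 2903.75
n1+n2-2 = 71
sp^2 = 2903.75 / 71 = 11615/284 ≈ 40.897887

40.8979


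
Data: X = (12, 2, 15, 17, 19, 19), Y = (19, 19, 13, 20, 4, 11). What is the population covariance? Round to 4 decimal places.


Cov = (1/n)*sum((xi-xbar)(yi-ybar))
n = 6, xbar = 84/6 = 14, ybar = 86/6 = 43/3 ≈ 14.333333
sum((xi-xbar)(yi-ybar)) = -118
Cov = -118 / 6 = -59/3 ≈ -19.666667

-19.6667


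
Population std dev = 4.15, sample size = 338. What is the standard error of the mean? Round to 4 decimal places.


SE = sigma / sqrt(n)
sqrt(338) ≈ 18.384776
SE = 4.15 / 18.384776 ≈ 0.225730

0.2257


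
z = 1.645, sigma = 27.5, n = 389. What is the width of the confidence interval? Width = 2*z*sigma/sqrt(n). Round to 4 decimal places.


width = 2*z*sigma/sqrt(n)
2*z*sigma = 2 * 1.645 * 27.5 = 90.475
sqrt(389) ≈ 19.723083
width = 90.475 / 19.723083 ≈ 4.587265

4.5873


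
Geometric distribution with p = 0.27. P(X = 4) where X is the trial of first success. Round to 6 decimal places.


P = (1-p)^(k-1) * p
(1-p)^(k-1) = 0.73^3 = 0.389017
P = 0.389017 * 0.27 ≈ 0.1050346

0.105035


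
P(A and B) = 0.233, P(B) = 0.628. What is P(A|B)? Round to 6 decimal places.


P(A|B) = P(A and B) / P(B) = 0.233 / 0.628 = 233/628 ≈ 0.37101911

0.371019


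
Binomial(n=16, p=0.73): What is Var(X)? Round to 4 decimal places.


Var = n*p*(1-p) = 16 * 0.73 * 0.27 = 3.1536

3.1536


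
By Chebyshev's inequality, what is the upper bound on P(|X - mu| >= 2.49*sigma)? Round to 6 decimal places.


P <= 1/k^2
k^2 = 2.49^2 = 6.2001
1/k^2 = 1 / 6.2001 ≈ 0.16128772

0.161288


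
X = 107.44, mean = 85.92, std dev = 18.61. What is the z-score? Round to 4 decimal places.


z = (X - mu) / sigma
X - mu = 107.44 - 85.92 = 21.52
z = 21.52 / 18.61 = 2152/1861 ≈ 1.156368

1.1564


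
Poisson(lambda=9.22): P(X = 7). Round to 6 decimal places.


P = e^(-lam) * lam^k / k!
e^(-9.22) ≈ 0.00009903869
lam^k = 9.22^7 ≈ 5663911.351299
k! = 7! = 5040
P = 0.00009903869 * 5663911.351299 / 5040 ≈ 0.111299

0.111299


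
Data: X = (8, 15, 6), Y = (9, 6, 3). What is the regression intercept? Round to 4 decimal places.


a = ybar - b*xbar, where b = sum((xi-xbar)(yi-ybar)) / sum((xi-xbar)^2)
n = 3, xbar = 29/3 ≈ 9.666667, ybar = 18/3 = 6
Sxy = sum((xi-xbar)(yi-ybar)) = 6
Sxx = sum((xi-xbar)^2) = 134/3 ≈ 44.666667
b = Sxy / Sxx = 9/67 ≈ 0.134328
a = 6 - 0.134328 * 9.666667 = 315/67 ≈ 4.701493

4.7015


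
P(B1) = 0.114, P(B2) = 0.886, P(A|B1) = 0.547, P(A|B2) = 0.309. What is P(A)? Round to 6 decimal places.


P(A) = P(A|B1)*P(B1) + P(A|B2)*P(B2)
P(A|B1)*P(B1) = 0.547 * 0.114 = 0.062358
P(A|B2)*P(B2) = 0.309 * 0.886 = 0.273774
P(A) = 0.062358 + 0.273774 = 0.336132

0.336132


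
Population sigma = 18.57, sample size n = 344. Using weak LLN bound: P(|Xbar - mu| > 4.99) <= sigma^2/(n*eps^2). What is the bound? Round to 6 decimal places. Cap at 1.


bound = min(1, sigma^2/(n*eps^2))
sigma^2 = 18.57^2 = 344.8449
n*eps^2 = 344 * 4.99^2 = 344 * 24.9001 = 8565.6344
sigma^2/(n*eps^2) = 344.8449 / 8565.6344 ≈ 0.04025912

0.040259


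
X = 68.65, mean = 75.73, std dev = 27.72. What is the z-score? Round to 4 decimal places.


z = (X - mu) / sigma
X - mu = 68.65 - 75.73 = -7.08
z = -7.08 / 27.72 = -59/231 ≈ -0.255411

-0.2554


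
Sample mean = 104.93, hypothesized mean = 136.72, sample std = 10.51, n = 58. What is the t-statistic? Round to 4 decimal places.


t = (xbar - mu0) / (s/sqrt(n))
xbar - mu0 = 104.93 - 136.72 = -31.79
sqrt(58) ≈ 7.61577311
s/sqrt(n) = 10.51 / 7.61577311 ≈ 1.38003061
t = -31.79 / 1.38003061 ≈ -23.035721

-23.0357


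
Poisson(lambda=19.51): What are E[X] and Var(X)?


E[X] = Var(X) = lambda = 19.51

19.51, 19.51


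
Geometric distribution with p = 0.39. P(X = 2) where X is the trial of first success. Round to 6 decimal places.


P = (1-p)^(k-1) * p
(1-p)^(k-1) = 0.61^1 = 0.61
P = 0.61 * 0.39 = 0.2379

0.237900


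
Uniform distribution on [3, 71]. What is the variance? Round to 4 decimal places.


Var = (b-a)^2 / 12
(b-a)^2 = (71 - 3)^2 = 4624
Var = 4624/12 ≈ 385.333333

385.3333


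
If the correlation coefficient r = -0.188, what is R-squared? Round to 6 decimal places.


R^2 = r^2 = (-0.188)^2 = 0.035344

0.035344


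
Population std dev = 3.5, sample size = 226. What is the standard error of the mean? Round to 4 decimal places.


SE = sigma / sqrt(n)
sqrt(226) ≈ 15.033296
SE = 3.5 / 15.033296 ≈ 0.232817

0.2328


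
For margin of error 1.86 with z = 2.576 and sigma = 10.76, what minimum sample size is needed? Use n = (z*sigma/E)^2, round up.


z*sigma/E = 2.576 * 10.76 / 1.86 ≈ 14.902022
(z*sigma/E)^2 ≈ 222.070245
round up: n = 223

223


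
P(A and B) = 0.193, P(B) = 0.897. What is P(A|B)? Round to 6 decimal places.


P(A|B) = P(A and B) / P(B) = 0.193 / 0.897 = 193/897 ≈ 0.21516165

0.215162


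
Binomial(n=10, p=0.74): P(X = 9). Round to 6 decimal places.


P = C(n,k) * p^k * (1-p)^(n-k)
C(10,9) = 10
p^k = 0.74^9 ≈ 0.06654041
(1-p)^(n-k) = 0.26^1 = 0.26
P = 10 * 0.06654041 * 0.26 ≈ 0.173005

0.173005


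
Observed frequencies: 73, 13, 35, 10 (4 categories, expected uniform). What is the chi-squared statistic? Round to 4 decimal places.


chi2 = sum((O-E)^2/E), E = total/4
total = 131, E = 131/4 = 32.75
(73 - 32.75)^2 / 32.75 = 1620.0625 / 32.75 = 25921/524 ≈ 49.467557
(13 - 32.75)^2 / 32.75 = 390.0625 / 32.75 = 6241/524 ≈ 11.910305
(35 - 32.75)^2 / 32.75 = 5.0625 / 32.75 = 81/524 ≈ 0.154580
(10 - 32.75)^2 / 32.75 = 517.5625 / 32.75 = 8281/524 ≈ 15.803435
chi2 = 10131/131 ≈ 77.335878

77.3359


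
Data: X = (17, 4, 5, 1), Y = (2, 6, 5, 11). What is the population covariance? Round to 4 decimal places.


Cov = (1/n)*sum((xi-xbar)(yi-ybar))
n = 4, xbar = 27/4 = 6.75, ybar = 24/4 = 6
sum((xi-xbar)(yi-ybar)) = -68
Cov = -68 / 4 = -17

-17.0000


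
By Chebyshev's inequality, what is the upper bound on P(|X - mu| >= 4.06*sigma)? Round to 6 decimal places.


P <= 1/k^2
k^2 = 4.06^2 = 16.4836
1/k^2 = 1 / 16.4836 ≈ 0.06066636

0.060666


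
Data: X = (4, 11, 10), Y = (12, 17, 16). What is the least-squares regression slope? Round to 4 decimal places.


b = sum((xi-xbar)(yi-ybar)) / sum((xi-xbar)^2)
n = 3, xbar = 25/3 ≈ 8.333333, ybar = 45/3 = 15
Sxy = sum((xi-xbar)(yi-ybar)) = 20
Sxx = sum((xi-xbar)^2) = 86/3 ≈ 28.666667
b = Sxy / Sxx = 30/43 ≈ 0.697674

0.6977


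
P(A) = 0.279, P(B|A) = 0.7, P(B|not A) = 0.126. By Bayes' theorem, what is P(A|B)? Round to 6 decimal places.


P(A|B) = P(B|A)*P(A) / P(B), P(B) = P(B|A)*P(A) + P(B|not A)*P(not A)
P(B|A)*P(A) = 0.7 * 0.279 = 0.1953
P(B|not A)*P(not A) = 0.126 * 0.721 = 0.090846
P(B) = 0.1953 + 0.090846 = 0.286146
P(A|B) = 0.1953 / 0.286146 = 1550/2271 ≈ 0.68251871

0.682519


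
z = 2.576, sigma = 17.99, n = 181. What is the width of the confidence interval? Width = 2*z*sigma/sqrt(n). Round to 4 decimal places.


width = 2*z*sigma/sqrt(n)
2*z*sigma = 2 * 2.576 * 17.99 = 92.68448
sqrt(181) ≈ 13.453624
width = 92.68448 / 13.453624 ≈ 6.889183

6.8892


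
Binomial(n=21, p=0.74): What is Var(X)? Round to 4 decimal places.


Var = n*p*(1-p) = 21 * 0.74 * 0.26 = 4.0404

4.0404


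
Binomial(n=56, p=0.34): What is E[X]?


E[X] = n*p = 56 * 0.34 = 19.04

19.04


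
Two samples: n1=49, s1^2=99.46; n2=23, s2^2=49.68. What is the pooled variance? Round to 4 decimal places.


sp^2 = ((n1-1)*s1^2 + (n2-1)*s2^2)/(n1+n2-2)
(n1-1)*s1^2 = 48 * 99.46 = 4774.08
(n2-1)*s2^2 = 22 * 49.68 = 1092.96
numerator = 4774.08 + 1092.96 = 5867.04
n1+n2-2 = 70
sp^2 = 5867.04 / 70 = 73338/875 ≈ 83.814857

83.8149


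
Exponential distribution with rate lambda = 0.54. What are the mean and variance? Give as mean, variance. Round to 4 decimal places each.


mean = 1/lam, var = 1/lam^2
mean = 1 / 0.54 = 50/27 ≈ 1.851852
lam^2 = 0.54^2 = 0.2916
var = 1 / 0.2916 = 2500/729 ≈ 3.429355

1.8519, 3.4294


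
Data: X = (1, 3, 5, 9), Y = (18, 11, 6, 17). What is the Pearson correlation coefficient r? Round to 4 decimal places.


r = sum((xi-xbar)(yi-ybar)) / sqrt(sum((xi-xbar)^2) * sum((yi-ybar)^2))
n = 4, xbar = 18/4 = 4.5, ybar = 52/4 = 13
Sxy = sum((xi-xbar)(yi-ybar)) = 0
Sxx = sum((xi-xbar)^2) = 35
Syy = sum((yi-ybar)^2) = 94
sqrt(Sxx*Syy) ≈ 57.358522
r = Sxy / sqrt(Sxx*Syy) = 0 / 57.358522 ≈ 0.000000

0.0000


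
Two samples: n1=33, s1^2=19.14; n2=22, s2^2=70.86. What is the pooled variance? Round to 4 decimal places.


sp^2 = ((n1-1)*s1^2 + (n2-1)*s2^2)/(n1+n2-2)
(n1-1)*s1^2 = 32 * 19.14 = 612.48
(n2-1)*s2^2 = 21 * 70.86 = 1488.06
numerator = 612.48 + 1488.06 = 2100.54
n1+n2-2 = 53
sp^2 = 2100.54 / 53 = 105027/2650 ≈ 39.632830

39.6328


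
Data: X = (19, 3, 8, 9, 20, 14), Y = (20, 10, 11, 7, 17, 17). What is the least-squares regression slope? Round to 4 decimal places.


b = sum((xi-xbar)(yi-ybar)) / sum((xi-xbar)^2)
n = 6, xbar = 73/6 ≈ 12.166667, ybar = 82/6 = 41/3 ≈ 13.666667
Sxy = sum((xi-xbar)(yi-ybar)) = 424/3 ≈ 141.333333
Sxx = sum((xi-xbar)^2) = 1337/6 ≈ 222.833333
b = Sxy / Sxx = 848/1337 ≈ 0.634256

0.6343


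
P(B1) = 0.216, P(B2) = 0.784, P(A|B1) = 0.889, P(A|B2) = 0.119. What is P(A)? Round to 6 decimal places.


P(A) = P(A|B1)*P(B1) + P(A|B2)*P(B2)
P(A|B1)*P(B1) = 0.889 * 0.216 = 0.192024
P(A|B2)*P(B2) = 0.119 * 0.784 = 0.093296
P(A) = 0.192024 + 0.093296 = 0.28532

0.285320


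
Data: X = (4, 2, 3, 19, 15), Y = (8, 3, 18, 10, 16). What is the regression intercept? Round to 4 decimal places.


a = ybar - b*xbar, where b = sum((xi-xbar)(yi-ybar)) / sum((xi-xbar)^2)
n = 5, xbar = 43/5 = 8.6, ybar = 55/5 = 11
Sxy = sum((xi-xbar)(yi-ybar)) = 49
Sxx = sum((xi-xbar)^2) = 245.2
b = Sxy / Sxx = 245/1226 ≈ 0.199837
a = 11 - 0.199837 * 8.6 = 11379/1226 ≈ 9.281403

9.2814


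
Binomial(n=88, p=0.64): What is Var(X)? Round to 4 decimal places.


Var = n*p*(1-p) = 88 * 0.64 * 0.36 = 20.2752

20.2752


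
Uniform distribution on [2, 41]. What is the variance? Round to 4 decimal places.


Var = (b-a)^2 / 12
(b-a)^2 = (41 - 2)^2 = 1521
Var = 1521/12 = 126.75

126.7500


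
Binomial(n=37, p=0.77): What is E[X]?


E[X] = n*p = 37 * 0.77 = 28.49

28.49


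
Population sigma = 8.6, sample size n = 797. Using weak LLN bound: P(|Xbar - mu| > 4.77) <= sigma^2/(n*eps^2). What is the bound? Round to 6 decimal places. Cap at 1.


bound = min(1, sigma^2/(n*eps^2))
sigma^2 = 8.6^2 = 73.96
n*eps^2 = 797 * 4.77^2 = 797 * 22.7529 = 18134.0613
sigma^2/(n*eps^2) = 73.96 / 18134.0613 ≈ 0.00407851

0.004079


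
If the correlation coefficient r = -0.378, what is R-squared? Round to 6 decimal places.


R^2 = r^2 = (-0.378)^2 = 0.142884

0.142884


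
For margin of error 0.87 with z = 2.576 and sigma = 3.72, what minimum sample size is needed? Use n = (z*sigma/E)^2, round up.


z*sigma/E = 2.576 * 3.72 / 0.87 = 39928/3625 ≈ 11.014621
(z*sigma/E)^2 ≈ 121.321869
round up: n = 122

122


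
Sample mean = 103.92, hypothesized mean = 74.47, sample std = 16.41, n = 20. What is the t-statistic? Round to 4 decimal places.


t = (xbar - mu0) / (s/sqrt(n))
xbar - mu0 = 103.92 - 74.47 = 29.45
sqrt(20) ≈ 4.47213595
s/sqrt(n) = 16.41 / 4.47213595 ≈ 3.66938755
t = 29.45 / 3.66938755 ≈ 8.025863

8.0259


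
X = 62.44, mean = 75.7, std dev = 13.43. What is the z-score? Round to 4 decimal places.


z = (X - mu) / sigma
X - mu = 62.44 - 75.7 = -13.26
z = -13.26 / 13.43 = -78/79 ≈ -0.987342

-0.9873


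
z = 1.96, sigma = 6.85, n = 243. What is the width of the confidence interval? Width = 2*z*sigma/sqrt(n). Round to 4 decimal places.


width = 2*z*sigma/sqrt(n)
2*z*sigma = 2 * 1.96 * 6.85 = 26.852
sqrt(243) ≈ 15.588457
width = 26.852 / 15.588457 ≈ 1.722557

1.7226


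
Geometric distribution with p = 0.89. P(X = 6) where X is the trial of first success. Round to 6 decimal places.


P = (1-p)^(k-1) * p
(1-p)^(k-1) = 0.11^5 = 0.0000161051
P = 0.0000161051 * 0.89 ≈ 0.00001433354

0.000014


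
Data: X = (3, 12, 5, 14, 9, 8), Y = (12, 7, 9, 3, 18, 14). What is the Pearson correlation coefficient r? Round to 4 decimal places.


r = sum((xi-xbar)(yi-ybar)) / sqrt(sum((xi-xbar)^2) * sum((yi-ybar)^2))
n = 6, xbar = 51/6 = 8.5, ybar = 63/6 = 10.5
Sxy = sum((xi-xbar)(yi-ybar)) = -54.5
Sxx = sum((xi-xbar)^2) = 85.5
Syy = sum((yi-ybar)^2) = 141.5
sqrt(Sxx*Syy) ≈ 109.992045
r = Sxy / sqrt(Sxx*Syy) = -54.5 / 109.992045 ≈ -0.495490

-0.4955


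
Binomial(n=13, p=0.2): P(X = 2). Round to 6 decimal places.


P = C(n,k) * p^k * (1-p)^(n-k)
C(13,2) = 78
p^k = 0.2^2 = 0.04
(1-p)^(n-k) = 0.8^11 ≈ 0.08589935
P = 78 * 0.04 * 0.08589935 ≈ 0.268006

0.268006


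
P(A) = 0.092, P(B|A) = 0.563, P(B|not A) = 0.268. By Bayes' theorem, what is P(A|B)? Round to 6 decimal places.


P(A|B) = P(B|A)*P(A) / P(B), P(B) = P(B|A)*P(A) + P(B|not A)*P(not A)
P(B|A)*P(A) = 0.563 * 0.092 = 0.051796
P(B|not A)*P(not A) = 0.268 * 0.908 = 0.243344
P(B) = 0.051796 + 0.243344 = 0.29514
P(A|B) = 0.051796 / 0.29514 ≈ 0.17549637

0.175496


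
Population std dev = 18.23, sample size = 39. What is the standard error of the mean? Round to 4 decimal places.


SE = sigma / sqrt(n)
sqrt(39) ≈ 6.244998
SE = 18.23 / 6.244998 ≈ 2.919136

2.9191


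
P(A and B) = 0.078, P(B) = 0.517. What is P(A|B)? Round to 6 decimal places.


P(A|B) = P(A and B) / P(B) = 0.078 / 0.517 = 78/517 ≈ 0.15087041

0.150870


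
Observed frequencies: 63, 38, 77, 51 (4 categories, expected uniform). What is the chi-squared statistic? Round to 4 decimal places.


chi2 = sum((O-E)^2/E), E = total/4
total = 229, E = 229/4 = 57.25
(63 - 57.25)^2 / 57.25 = 33.0625 / 57.25 = 529/916 ≈ 0.577511
(38 - 57.25)^2 / 57.25 = 370.5625 / 57.25 = 5929/916 ≈ 6.472707
(77 - 57.25)^2 / 57.25 = 390.0625 / 57.25 = 6241/916 ≈ 6.813319
(51 - 57.25)^2 / 57.25 = 39.0625 / 57.25 = 625/916 ≈ 0.682314
chi2 = 3331/229 ≈ 14.545852

14.5459


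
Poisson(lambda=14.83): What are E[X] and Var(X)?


E[X] = Var(X) = lambda = 14.83

14.83, 14.83


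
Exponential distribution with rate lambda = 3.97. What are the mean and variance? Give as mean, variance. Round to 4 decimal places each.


mean = 1/lam, var = 1/lam^2
mean = 1 / 3.97 = 100/397 ≈ 0.251889
lam^2 = 3.97^2 = 15.7609
var = 1 / 15.7609 ≈ 0.063448

0.2519, 0.0634


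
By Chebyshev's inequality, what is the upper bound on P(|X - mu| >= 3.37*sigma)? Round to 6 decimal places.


P <= 1/k^2
k^2 = 3.37^2 = 11.3569
1/k^2 = 1 / 11.3569 ≈ 0.08805220

0.088052


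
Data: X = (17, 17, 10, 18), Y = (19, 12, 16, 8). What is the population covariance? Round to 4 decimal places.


Cov = (1/n)*sum((xi-xbar)(yi-ybar))
n = 4, xbar = 62/4 = 15.5, ybar = 55/4 = 13.75
sum((xi-xbar)(yi-ybar)) = -21.5
Cov = -21.5 / 4 = -5.375

-5.3750


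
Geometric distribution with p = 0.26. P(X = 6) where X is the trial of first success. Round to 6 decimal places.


P = (1-p)^(k-1) * p
(1-p)^(k-1) = 0.74^5 ≈ 0.2219007
P = 0.2219007 * 0.26 ≈ 0.05769417

0.057694


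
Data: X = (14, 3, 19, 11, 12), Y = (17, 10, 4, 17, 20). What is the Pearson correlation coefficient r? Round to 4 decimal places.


r = sum((xi-xbar)(yi-ybar)) / sqrt(sum((xi-xbar)^2) * sum((yi-ybar)^2))
n = 5, xbar = 59/5 = 11.8, ybar = 68/5 = 13.6
Sxy = sum((xi-xbar)(yi-ybar)) = -31.4
Sxx = sum((xi-xbar)^2) = 134.8
Syy = sum((yi-ybar)^2) = 169.2
sqrt(Sxx*Syy) ≈ 151.023707
r = Sxy / sqrt(Sxx*Syy) = -31.4 / 151.023707 ≈ -0.207914

-0.2079


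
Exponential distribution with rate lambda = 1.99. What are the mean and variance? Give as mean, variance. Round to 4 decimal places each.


mean = 1/lam, var = 1/lam^2
mean = 1 / 1.99 = 100/199 ≈ 0.502513
lam^2 = 1.99^2 = 3.9601
var = 1 / 3.9601 ≈ 0.252519

0.5025, 0.2525


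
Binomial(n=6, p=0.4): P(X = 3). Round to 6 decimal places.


P = C(n,k) * p^k * (1-p)^(n-k)
C(6,3) = 20
p^k = 0.4^3 = 0.064
(1-p)^(n-k) = 0.6^3 = 0.216
P = 20 * 0.064 * 0.216 = 0.27648

0.276480


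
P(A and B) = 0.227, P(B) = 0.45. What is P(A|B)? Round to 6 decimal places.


P(A|B) = P(A and B) / P(B) = 0.227 / 0.45 = 227/450 ≈ 0.50444444

0.504444


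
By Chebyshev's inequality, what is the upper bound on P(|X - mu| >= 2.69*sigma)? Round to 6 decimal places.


P <= 1/k^2
k^2 = 2.69^2 = 7.2361
1/k^2 = 1 / 7.2361 ≈ 0.13819599

0.138196


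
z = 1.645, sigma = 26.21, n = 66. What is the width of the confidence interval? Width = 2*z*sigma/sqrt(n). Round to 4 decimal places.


width = 2*z*sigma/sqrt(n)
2*z*sigma = 2 * 1.645 * 26.21 = 86.2309
sqrt(66) ≈ 8.124038
width = 86.2309 / 8.124038 ≈ 10.614290

10.6143


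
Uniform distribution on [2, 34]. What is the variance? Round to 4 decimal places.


Var = (b-a)^2 / 12
(b-a)^2 = (34 - 2)^2 = 1024
Var = 1024/12 ≈ 85.333333

85.3333


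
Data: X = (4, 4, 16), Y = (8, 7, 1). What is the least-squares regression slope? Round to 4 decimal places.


b = sum((xi-xbar)(yi-ybar)) / sum((xi-xbar)^2)
n = 3, xbar = 24/3 = 8, ybar = 16/3 ≈ 5.333333
Sxy = sum((xi-xbar)(yi-ybar)) = -52
Sxx = sum((xi-xbar)^2) = 96
b = Sxy / Sxx = -13/24 ≈ -0.541667

-0.5417


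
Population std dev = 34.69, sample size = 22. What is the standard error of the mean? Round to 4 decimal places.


SE = sigma / sqrt(n)
sqrt(22) ≈ 4.690416
SE = 34.69 / 4.690416 ≈ 7.395933

7.3959


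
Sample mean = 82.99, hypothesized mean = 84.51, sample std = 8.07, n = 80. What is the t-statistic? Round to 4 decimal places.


t = (xbar - mu0) / (s/sqrt(n))
xbar - mu0 = 82.99 - 84.51 = -1.52
sqrt(80) ≈ 8.94427191
s/sqrt(n) = 8.07 / 8.94427191 ≈ 0.90225343
t = -1.52 / 0.90225343 ≈ -1.684671

-1.6847


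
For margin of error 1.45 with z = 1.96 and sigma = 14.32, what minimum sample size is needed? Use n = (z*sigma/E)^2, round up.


z*sigma/E = 1.96 * 14.32 / 1.45 = 70168/3625 ≈ 19.356690
(z*sigma/E)^2 ≈ 374.681434
round up: n = 375

375


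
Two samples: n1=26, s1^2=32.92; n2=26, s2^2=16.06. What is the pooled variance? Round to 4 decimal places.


sp^2 = ((n1-1)*s1^2 + (n2-1)*s2^2)/(n1+n2-2)
(n1-1)*s1^2 = 25 * 32.92 = 823
(n2-1)*s2^2 = 25 * 16.06 = 401.5
numerator = 823 + 401.5 = 1224.5
n1+n2-2 = 50
sp^2 = 1224.5 / 50 = 24.49

24.4900


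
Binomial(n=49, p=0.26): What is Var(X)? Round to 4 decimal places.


Var = n*p*(1-p) = 49 * 0.26 * 0.74 = 9.4276

9.4276


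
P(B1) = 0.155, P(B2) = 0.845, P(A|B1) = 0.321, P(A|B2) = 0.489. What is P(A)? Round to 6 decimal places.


P(A) = P(A|B1)*P(B1) + P(A|B2)*P(B2)
P(A|B1)*P(B1) = 0.321 * 0.155 = 0.049755
P(A|B2)*P(B2) = 0.489 * 0.845 = 0.413205
P(A) = 0.049755 + 0.413205 = 0.46296

0.462960


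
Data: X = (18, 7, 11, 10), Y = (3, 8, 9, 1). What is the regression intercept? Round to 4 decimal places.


a = ybar - b*xbar, where b = sum((xi-xbar)(yi-ybar)) / sum((xi-xbar)^2)
n = 4, xbar = 46/4 = 11.5, ybar = 21/4 = 5.25
Sxy = sum((xi-xbar)(yi-ybar)) = -22.5
Sxx = sum((xi-xbar)^2) = 65
b = Sxy / Sxx = -9/26 ≈ -0.346154
a = 5.25 - (-0.346154) * 11.5 = 120/13 ≈ 9.230769

9.2308


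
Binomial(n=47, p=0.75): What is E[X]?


E[X] = n*p = 47 * 0.75 = 35.25

35.25


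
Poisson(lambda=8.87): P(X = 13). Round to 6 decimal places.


P = e^(-lam) * lam^k / k!
e^(-8.87) ≈ 0.0001405426
lam^k = 8.87^13 ≈ 2103812628997.328385
k! = 13! = 6227020800
P = 0.0001405426 * 2103812628997.328385 / 6227020800 ≈ 0.047483

0.047483


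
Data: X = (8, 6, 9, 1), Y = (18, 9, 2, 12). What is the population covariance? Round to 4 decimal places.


Cov = (1/n)*sum((xi-xbar)(yi-ybar))
n = 4, xbar = 24/4 = 6, ybar = 41/4 = 10.25
sum((xi-xbar)(yi-ybar)) = -18
Cov = -18 / 4 = -4.5

-4.5000


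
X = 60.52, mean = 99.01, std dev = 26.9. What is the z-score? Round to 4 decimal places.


z = (X - mu) / sigma
X - mu = 60.52 - 99.01 = -38.49
z = -38.49 / 26.9 = -3849/2690 ≈ -1.430855

-1.4309


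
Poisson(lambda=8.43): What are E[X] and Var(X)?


E[X] = Var(X) = lambda = 8.43

8.43, 8.43


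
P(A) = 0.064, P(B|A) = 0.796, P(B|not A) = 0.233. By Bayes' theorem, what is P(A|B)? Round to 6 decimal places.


P(A|B) = P(B|A)*P(A) / P(B), P(B) = P(B|A)*P(A) + P(B|not A)*P(not A)
P(B|A)*P(A) = 0.796 * 0.064 = 0.050944
P(B|not A)*P(not A) = 0.233 * 0.936 = 0.218088
P(B) = 0.050944 + 0.218088 = 0.269032
P(A|B) = 0.050944 / 0.269032 ≈ 0.18936037

0.189360


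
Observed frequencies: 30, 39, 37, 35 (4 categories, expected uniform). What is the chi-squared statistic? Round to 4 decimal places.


chi2 = sum((O-E)^2/E), E = total/4
total = 141, E = 141/4 = 35.25
(30 - 35.25)^2 / 35.25 = 27.5625 / 35.25 = 147/188 ≈ 0.781915
(39 - 35.25)^2 / 35.25 = 14.0625 / 35.25 = 75/188 ≈ 0.398936
(37 - 35.25)^2 / 35.25 = 3.0625 / 35.25 = 49/564 ≈ 0.086879
(35 - 35.25)^2 / 35.25 = 0.0625 / 35.25 = 1/564 ≈ 0.001773
chi2 = 179/141 ≈ 1.269504

1.2695


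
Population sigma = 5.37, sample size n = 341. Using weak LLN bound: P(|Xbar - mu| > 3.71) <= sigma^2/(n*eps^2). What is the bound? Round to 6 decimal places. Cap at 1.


bound = min(1, sigma^2/(n*eps^2))
sigma^2 = 5.37^2 = 28.8369
n*eps^2 = 341 * 3.71^2 = 341 * 13.7641 = 4693.5581
sigma^2/(n*eps^2) = 28.8369 / 4693.5581 ≈ 0.00614393

0.006144


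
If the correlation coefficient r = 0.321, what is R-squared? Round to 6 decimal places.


R^2 = r^2 = (0.321)^2 = 0.103041

0.103041


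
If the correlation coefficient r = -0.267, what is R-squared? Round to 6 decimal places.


R^2 = r^2 = (-0.267)^2 = 0.071289

0.071289


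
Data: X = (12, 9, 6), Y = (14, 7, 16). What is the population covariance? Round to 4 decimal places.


Cov = (1/n)*sum((xi-xbar)(yi-ybar))
n = 3, xbar = 27/3 = 9, ybar = 37/3 ≈ 12.333333
sum((xi-xbar)(yi-ybar)) = -6
Cov = -6 / 3 = -2

-2.0000


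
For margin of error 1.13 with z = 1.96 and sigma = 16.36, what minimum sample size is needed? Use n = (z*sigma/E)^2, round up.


z*sigma/E = 1.96 * 16.36 / 1.13 = 80164/2825 ≈ 28.376637
(z*sigma/E)^2 ≈ 805.233537
round up: n = 806

806


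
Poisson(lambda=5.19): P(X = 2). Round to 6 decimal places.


P = e^(-lam) * lam^k / k!
e^(-5.19) ≈ 0.005572007
lam^k = 5.19^2 = 26.9361
k! = 2! = 2
P = 0.005572007 * 26.9361 / 2 ≈ 0.075044

0.075044


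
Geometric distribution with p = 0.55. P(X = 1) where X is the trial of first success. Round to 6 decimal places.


P = (1-p)^(k-1) * p
(1-p)^(k-1) = 0.45^0 = 1
P = 1 * 0.55 = 0.55

0.550000


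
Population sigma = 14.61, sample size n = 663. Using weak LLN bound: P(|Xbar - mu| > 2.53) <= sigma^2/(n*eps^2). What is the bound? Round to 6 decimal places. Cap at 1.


bound = min(1, sigma^2/(n*eps^2))
sigma^2 = 14.61^2 = 213.4521
n*eps^2 = 663 * 2.53^2 = 663 * 6.4009 = 4243.7967
sigma^2/(n*eps^2) = 213.4521 / 4243.7967 ≈ 0.05029744

0.050297


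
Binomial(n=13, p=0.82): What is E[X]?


E[X] = n*p = 13 * 0.82 = 10.66

10.66


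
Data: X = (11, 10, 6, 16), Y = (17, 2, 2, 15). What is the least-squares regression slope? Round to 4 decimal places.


b = sum((xi-xbar)(yi-ybar)) / sum((xi-xbar)^2)
n = 4, xbar = 43/4 = 10.75, ybar = 36/4 = 9
Sxy = sum((xi-xbar)(yi-ybar)) = 72
Sxx = sum((xi-xbar)^2) = 50.75
b = Sxy / Sxx = 288/203 ≈ 1.418719

1.4187


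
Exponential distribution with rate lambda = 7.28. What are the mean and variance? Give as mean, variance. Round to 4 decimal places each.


mean = 1/lam, var = 1/lam^2
mean = 1 / 7.28 = 25/182 ≈ 0.137363
lam^2 = 7.28^2 = 52.9984
var = 1 / 52.9984 ≈ 0.018868

0.1374, 0.0189


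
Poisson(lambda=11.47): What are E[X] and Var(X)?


E[X] = Var(X) = lambda = 11.47

11.47, 11.47
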